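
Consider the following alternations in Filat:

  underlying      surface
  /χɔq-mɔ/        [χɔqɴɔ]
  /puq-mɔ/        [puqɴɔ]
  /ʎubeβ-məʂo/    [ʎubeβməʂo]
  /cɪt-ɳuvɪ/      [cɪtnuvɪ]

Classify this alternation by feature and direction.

progressive place assimilation

Comparing underlying and surface forms, /m/ → [ɴ] is the alternation; the neighbouring /q/ is constant.
The change bilabial → uvular matches the place of the preceding /q/, identifying this as place assimilation.
Manner and voice are unchanged, so the assimilation is partial, not total.
Checking the remaining alternation: /ɳ/ → [n] after /t/ (retroflex → alveolar, matching alveolar) — only place changes, and always toward the preceding segment.
Nothing changes in [ʎubeβməʂo]: there the adjacent consonants already agree in place (/m/ and /β/ are both bilabial), so this form is consistent with the same rule.
Since the segment that changes follows the conditioning segment, the assimilation is progressive.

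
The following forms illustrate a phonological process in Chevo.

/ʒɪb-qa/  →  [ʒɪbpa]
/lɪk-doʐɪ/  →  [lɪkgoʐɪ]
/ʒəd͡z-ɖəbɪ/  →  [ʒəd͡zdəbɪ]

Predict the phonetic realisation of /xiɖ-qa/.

[xiɖʈa]

The data show progressive place assimilation: /q/ → [p] after /b/; /d/ → [g] after /k/; /ɖ/ → [d] after /d͡z/. In each pair only place changes, matching the preceding consonant, while manner and voice stay constant.
The rule targets /q/ (voiceless uvular stop), which sits after the trigger /ɖ/ (retroflex).
A voiceless retroflex stop is [ʈ], so the surface segment is [ʈ].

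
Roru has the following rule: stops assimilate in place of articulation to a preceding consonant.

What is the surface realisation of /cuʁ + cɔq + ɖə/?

/c/ is a voiceless palatal stop. The preceding trigger /ʁ/ is uvular, so /c/ must become uvular as well.
A voiceless uvular stop is [q], so the surface segment is [q].
At the second juncture, /ɖ/ likewise becomes [ɢ] adjacent to /q/.

[cuʁqɔqɢə]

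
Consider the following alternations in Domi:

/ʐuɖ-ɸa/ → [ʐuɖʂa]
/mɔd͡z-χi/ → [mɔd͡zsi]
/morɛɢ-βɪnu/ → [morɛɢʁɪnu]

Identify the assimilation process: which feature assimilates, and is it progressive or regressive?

Comparing underlying and surface forms, /ɸ/ → [ʂ] is the alternation; the neighbouring /ɖ/ is constant.
The change bilabial → retroflex matches the place of the preceding /ɖ/, identifying this as place assimilation.
Manner and voice are unchanged, so the assimilation is partial, not total.
The other alternating forms pattern the same way: /χ/ → [s] after /d͡z/ (uvular → alveolar, matching alveolar); /β/ → [ʁ] after /ɢ/ (bilabial → uvular, matching uvular) — only place changes, and always toward the preceding segment.
The trigger is the preceding segment, so the direction is progressive (perseverative).

progressive place assimilation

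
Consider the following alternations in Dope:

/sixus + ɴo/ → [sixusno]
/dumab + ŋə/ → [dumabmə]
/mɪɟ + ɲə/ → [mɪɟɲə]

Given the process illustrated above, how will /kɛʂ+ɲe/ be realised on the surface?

[kɛʂɳe]

The data show progressive place assimilation: /ɴ/ → [n] after /s/; /ŋ/ → [m] after /b/. In each pair only place changes, matching the preceding consonant, while manner and voice stay constant.
No alternation appears in [mɪɟɲə]: there the adjacent consonants already agree in place (/ɲ/ and /ɟ/ are both palatal), so this form is consistent with the same rule.
/ɲ/ is a voiced palatal nasal. The preceding trigger /ʂ/ is retroflex, so /ɲ/ must become retroflex as well.
A voiced retroflex nasal is [ɳ], so the surface segment is [ɳ].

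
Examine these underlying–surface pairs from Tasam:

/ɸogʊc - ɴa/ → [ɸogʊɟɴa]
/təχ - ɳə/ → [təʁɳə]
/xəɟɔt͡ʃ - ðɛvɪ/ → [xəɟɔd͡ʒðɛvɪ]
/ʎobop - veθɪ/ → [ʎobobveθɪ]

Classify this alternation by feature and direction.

regressive voicing assimilation

The segment that alternates is /c/, which surfaces as [ɟ] when adjacent to /ɴ/.
The change voiceless → voiced matches the voicing of the following /ɴ/, identifying this as voicing assimilation.
Place and manner are unchanged, so the assimilation is partial, not total.
The same holds elsewhere in the data: /χ/ → [ʁ] before /ɳ/ (voiceless → voiced, matching voiced); /t͡ʃ/ → [d͡ʒ] before /ð/ (voiceless → voiced, matching voiced); /p/ → [b] before /v/ (voiceless → voiced, matching voiced) — only voicing changes, and always toward the following segment.
Since the segment that changes precedes the conditioning segment, the assimilation is regressive.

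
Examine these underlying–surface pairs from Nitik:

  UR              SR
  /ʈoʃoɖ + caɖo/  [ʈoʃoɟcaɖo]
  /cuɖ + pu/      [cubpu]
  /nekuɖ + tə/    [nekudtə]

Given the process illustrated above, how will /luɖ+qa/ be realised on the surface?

The data show regressive place assimilation: /ɖ/ → [ɟ] before /c/; /ɖ/ → [b] before /p/; /ɖ/ → [d] before /t/. In each pair only place changes, matching the following consonant, while manner and voice stay constant.
/ɖ/ is a voiced retroflex stop. The following trigger /q/ is uvular, so /ɖ/ must become uvular as well.
The voiced uvular stop is [ɢ], so /ɖ/ → [ɢ].

[luɢqa]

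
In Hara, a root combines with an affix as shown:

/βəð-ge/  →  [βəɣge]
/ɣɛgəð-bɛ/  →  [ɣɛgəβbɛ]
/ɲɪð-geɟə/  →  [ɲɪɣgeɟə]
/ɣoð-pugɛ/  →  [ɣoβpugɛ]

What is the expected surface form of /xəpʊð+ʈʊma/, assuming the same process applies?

The data show regressive place assimilation: /ð/ → [ɣ] before /g/; /ð/ → [β] before /b/; /ð/ → [β] before /p/. In each pair only place changes, matching the following consonant, while manner and voice stay constant.
/ð/ is a voiced dental fricative. The following trigger /ʈ/ is retroflex, so /ð/ must become retroflex as well.
A voiced retroflex fricative is [ʐ], so the surface segment is [ʐ].

[xəpʊʐʈʊma]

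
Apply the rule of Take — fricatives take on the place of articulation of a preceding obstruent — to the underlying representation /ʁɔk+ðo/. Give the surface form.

[ʁɔkɣo]

The rule targets /ð/ (voiced dental fricative), which sits after the trigger /k/ (velar).
The voiced velar fricative is [ɣ], so /ð/ → [ɣ].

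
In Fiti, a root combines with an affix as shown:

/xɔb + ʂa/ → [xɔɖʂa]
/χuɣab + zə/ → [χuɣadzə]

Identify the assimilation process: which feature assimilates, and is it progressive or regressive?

regressive place assimilation

Underlying /b/ is realised as [ɖ] next to /ʂ/; /ʂ/ itself does not change.
/b/ is bilabial while /ʂ/ is retroflex; the output [ɖ] is retroflex, matching the trigger — so the feature that spreads is place.
Manner and voice are unchanged, so the assimilation is partial, not total.
Checking the remaining alternation: /b/ → [d] before /z/ (bilabial → alveolar, matching alveolar) — only place changes, and always toward the following segment.
The trigger is the following segment, so the direction is regressive (anticipatory).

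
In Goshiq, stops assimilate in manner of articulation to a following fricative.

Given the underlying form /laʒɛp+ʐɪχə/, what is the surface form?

[laʒɛɸʐɪχə]

The rule targets /p/ (voiceless bilabial stop), which sits before the trigger /ʐ/ (fricative).
Changing only its manner to fricative gives [ɸ] — the voiceless bilabial fricative.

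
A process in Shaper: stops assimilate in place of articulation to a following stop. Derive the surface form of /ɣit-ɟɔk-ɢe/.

/t/ is a voiceless alveolar stop. The following trigger /ɟ/ is palatal, so /t/ must become palatal as well.
Changing only its place to palatal gives [c] — the voiceless palatal stop.
At the second juncture, /k/ likewise becomes [q] adjacent to /ɢ/.

[ɣicɟɔqɢe]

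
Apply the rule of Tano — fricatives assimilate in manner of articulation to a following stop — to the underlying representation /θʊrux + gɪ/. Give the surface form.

[θʊrukgɪ]

/x/ is a voiceless velar fricative. The following trigger /g/ is a stop, so /x/ must become a stop as well.
A voiceless velar stop is [k], so the surface segment is [k].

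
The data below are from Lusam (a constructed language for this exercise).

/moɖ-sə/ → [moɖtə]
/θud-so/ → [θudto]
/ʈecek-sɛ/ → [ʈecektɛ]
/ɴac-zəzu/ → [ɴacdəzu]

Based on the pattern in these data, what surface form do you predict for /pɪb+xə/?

The data show progressive manner assimilation: /s/ → [t] after /ɖ/; /s/ → [t] after /d/; /s/ → [t] after /k/; /z/ → [d] after /c/. In each pair only manner changes, matching the preceding consonant, while place and voice stay constant.
The rule targets /x/ (voiceless velar fricative), which sits after the trigger /b/ (stop).
The voiceless velar stop is [k], so /x/ → [k].

[pɪbkə]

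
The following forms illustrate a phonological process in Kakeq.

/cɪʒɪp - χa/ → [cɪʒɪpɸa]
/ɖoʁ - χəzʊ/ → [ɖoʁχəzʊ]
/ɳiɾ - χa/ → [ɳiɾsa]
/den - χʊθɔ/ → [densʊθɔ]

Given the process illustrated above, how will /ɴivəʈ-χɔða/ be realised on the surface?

The data show progressive place assimilation: /χ/ → [ɸ] after /p/; /χ/ → [s] after /ɾ/; /χ/ → [s] after /n/. In each pair only place changes, matching the preceding consonant, while manner and voice stay constant.
Nothing changes in [ɖoʁχəzʊ]: there the adjacent consonants already agree in place (/χ/ and /ʁ/ are both uvular), so this form is consistent with the same rule.
The rule targets /χ/ (voiceless uvular fricative), which sits after the trigger /ʈ/ (retroflex).
Changing only its place to retroflex gives [ʂ] — the voiceless retroflex fricative.

[ɴivəʈʂɔða]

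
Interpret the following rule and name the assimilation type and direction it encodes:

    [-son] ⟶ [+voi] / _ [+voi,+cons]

regressive voicing assimilation

The structural change is [+voi], and the conditioning segment [+voi,+cons] (a voiced consonant) is itself voiced, so the target comes to share the voicing of its neighbour — voicing assimilation.
The conditioning segment sits to the right of the focus bar, meaning the trigger follows the segment that changes — regressive assimilation.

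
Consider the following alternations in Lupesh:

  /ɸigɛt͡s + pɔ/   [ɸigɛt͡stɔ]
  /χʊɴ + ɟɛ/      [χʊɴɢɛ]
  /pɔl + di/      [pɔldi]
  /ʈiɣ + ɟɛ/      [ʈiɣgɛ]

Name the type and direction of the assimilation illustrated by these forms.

The segment that alternates is /p/, which surfaces as [t] when adjacent to /t͡s/.
The change bilabial → alveolar matches the place of the preceding /t͡s/, identifying this as place assimilation.
Manner and voice are unchanged, so the assimilation is partial, not total.
The same holds elsewhere in the data: /ɟ/ → [ɢ] after /ɴ/ (palatal → uvular, matching uvular); /ɟ/ → [g] after /ɣ/ (palatal → velar, matching velar) — only place changes, and always toward the preceding segment.
Nothing changes in [pɔldi]: there the adjacent consonants already agree in place (/d/ and /l/ are both alveolar), so this form is consistent with the same rule.
The trigger is the preceding segment, so the direction is progressive (perseverative).

progressive place assimilation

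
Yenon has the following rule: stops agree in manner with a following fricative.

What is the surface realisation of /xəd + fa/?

[xəzfa]

/d/ is a voiced alveolar stop. The following trigger /f/ is a fricative, so /d/ must become a fricative as well.
Changing only its manner to fricative gives [z] — the voiced alveolar fricative.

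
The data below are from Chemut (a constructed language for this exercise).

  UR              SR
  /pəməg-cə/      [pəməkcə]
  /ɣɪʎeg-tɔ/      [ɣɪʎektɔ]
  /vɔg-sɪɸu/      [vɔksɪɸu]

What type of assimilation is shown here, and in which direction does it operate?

The segment that alternates is /g/, which surfaces as [k] when adjacent to /c/.
The change voiced → voiceless matches the voicing of the following /c/, identifying this as voicing assimilation.
Place and manner are unchanged, so the assimilation is partial, not total.
The other alternating forms pattern the same way: /g/ → [k] before /t/ (voiced → voiceless, matching voiceless); /g/ → [k] before /s/ (voiced → voiceless, matching voiceless) — only voicing changes, and always toward the following segment.
Since the segment that changes precedes the conditioning segment, the assimilation is regressive.

regressive voicing assimilation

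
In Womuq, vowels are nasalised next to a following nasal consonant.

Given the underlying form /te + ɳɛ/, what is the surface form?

[tẽɳɛ]

/e/ sits next to the nasal /ɳ/ and is therefore nasalised to [ẽ].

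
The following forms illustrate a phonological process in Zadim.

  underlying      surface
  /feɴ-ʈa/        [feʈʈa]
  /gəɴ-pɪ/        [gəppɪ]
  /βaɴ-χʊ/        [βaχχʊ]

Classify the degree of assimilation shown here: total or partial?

The segment that alternates is /ɴ/, which surfaces as [ʈ] when adjacent to /ʈ/.
The output [ʈ] is identical to the trigger /ʈ/ — every feature (place, manner, voicing) has been copied — so this is total assimilation.
The remaining alternations confirm this: /ɴ/ → [p] before /p/; /ɴ/ → [χ] before /χ/ — in each case the output is a copy of the following consonant.

total assimilation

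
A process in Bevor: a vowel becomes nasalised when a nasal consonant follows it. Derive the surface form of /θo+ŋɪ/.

The vowel /o/ is adjacent to the following nasal /ŋ/, so it acquires [+nasal] and surfaces as [õ].

[θõŋɪ]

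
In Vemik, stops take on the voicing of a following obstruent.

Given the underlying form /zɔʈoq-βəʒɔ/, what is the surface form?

The rule targets /q/ (voiceless uvular stop), which sits before the trigger /β/ (voiced).
A voiced uvular stop is [ɢ], so the surface segment is [ɢ].

[zɔʈoɢβəʒɔ]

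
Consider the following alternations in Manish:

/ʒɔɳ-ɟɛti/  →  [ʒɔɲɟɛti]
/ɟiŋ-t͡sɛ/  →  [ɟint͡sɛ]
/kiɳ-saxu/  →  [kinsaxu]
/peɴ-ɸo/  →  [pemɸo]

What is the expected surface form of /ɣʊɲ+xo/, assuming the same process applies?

The data show regressive place assimilation: /ɳ/ → [ɲ] before /ɟ/; /ŋ/ → [n] before /t͡s/; /ɳ/ → [n] before /s/; /ɴ/ → [m] before /ɸ/. In each pair only place changes, matching the following consonant, while manner and voice stay constant.
/ɲ/ is a voiced palatal nasal. The following trigger /x/ is velar, so /ɲ/ must become velar as well.
The voiced velar nasal is [ŋ], so /ɲ/ → [ŋ].

[ɣʊŋxo]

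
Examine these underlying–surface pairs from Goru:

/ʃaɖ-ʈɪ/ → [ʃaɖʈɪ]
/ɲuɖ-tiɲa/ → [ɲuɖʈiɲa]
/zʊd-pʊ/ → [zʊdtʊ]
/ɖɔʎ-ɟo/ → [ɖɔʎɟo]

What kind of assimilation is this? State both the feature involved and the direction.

progressive place assimilation

Underlying /t/ is realised as [ʈ] next to /ɖ/; /ɖ/ itself does not change.
/t/ is alveolar while /ɖ/ is retroflex; the output [ʈ] is retroflex, matching the trigger — so the feature that spreads is place.
Manner and voice are unchanged, so the assimilation is partial, not total.
The other alternating form patterns the same way: /p/ → [t] after /d/ (bilabial → alveolar, matching alveolar) — only place changes, and always toward the preceding segment.
No alternation appears in [ʃaɖʈɪ], [ɖɔʎɟo]: there the adjacent consonants already agree in place (/ʈ/ and /ɖ/ are both retroflex; /ɟ/ and /ʎ/ are both palatal), so these forms are consistent with the same rule.
The trigger is the preceding segment, so the direction is progressive (perseverative).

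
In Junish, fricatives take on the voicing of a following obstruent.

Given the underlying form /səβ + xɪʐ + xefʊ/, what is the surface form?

[səɸxɪʂxefʊ]

/β/ is a voiced bilabial fricative. The following trigger /x/ is voiceless, so /β/ must become voiceless as well.
A voiceless bilabial fricative is [ɸ], so the surface segment is [ɸ].
The same rule applies at the second boundary: /ʐ/ → [ʂ] next to /x/.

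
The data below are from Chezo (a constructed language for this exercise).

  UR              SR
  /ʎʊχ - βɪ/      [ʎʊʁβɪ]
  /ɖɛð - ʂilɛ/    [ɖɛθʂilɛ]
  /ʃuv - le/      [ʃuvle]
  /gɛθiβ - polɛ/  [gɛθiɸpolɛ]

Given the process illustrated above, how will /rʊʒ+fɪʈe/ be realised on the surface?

The data show regressive voicing assimilation: /χ/ → [ʁ] before /β/; /ð/ → [θ] before /ʂ/; /β/ → [ɸ] before /p/. In each pair only voicing changes, matching the following consonant, while place and manner stay constant.
No alternation appears in [ʃuvle]: there the adjacent consonants already agree in voicing (/v/ and /l/ are both voiced), so this form is consistent with the same rule.
The rule targets /ʒ/ (voiced postalveolar fricative), which sits before the trigger /f/ (voiceless).
A voiceless postalveolar fricative is [ʃ], so the surface segment is [ʃ].

[rʊʃfɪʈe]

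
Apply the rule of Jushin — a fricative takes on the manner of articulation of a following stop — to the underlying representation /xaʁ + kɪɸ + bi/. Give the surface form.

[xaɢkɪpbi]

The rule targets /ʁ/ (voiced uvular fricative), which sits before the trigger /k/ (stop).
The voiced uvular stop is [ɢ], so /ʁ/ → [ɢ].
The same rule applies at the second boundary: /ɸ/ → [p] next to /b/.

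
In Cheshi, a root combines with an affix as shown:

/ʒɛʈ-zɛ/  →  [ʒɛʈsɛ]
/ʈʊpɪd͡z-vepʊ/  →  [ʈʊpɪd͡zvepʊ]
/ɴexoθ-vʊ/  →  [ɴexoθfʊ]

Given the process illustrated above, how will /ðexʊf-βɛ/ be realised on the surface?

The data show progressive voicing assimilation: /z/ → [s] after /ʈ/; /v/ → [f] after /θ/. In each pair only voicing changes, matching the preceding consonant, while place and manner stay constant.
Nothing changes in [ʈʊpɪd͡zvepʊ]: there the adjacent consonants already agree in voicing (/v/ and /d͡z/ are both voiced), so this form is consistent with the same rule.
/β/ is a voiced bilabial fricative. The preceding trigger /f/ is voiceless, so /β/ must become voiceless as well.
The voiceless bilabial fricative is [ɸ], so /β/ → [ɸ].

[ðexʊfɸɛ]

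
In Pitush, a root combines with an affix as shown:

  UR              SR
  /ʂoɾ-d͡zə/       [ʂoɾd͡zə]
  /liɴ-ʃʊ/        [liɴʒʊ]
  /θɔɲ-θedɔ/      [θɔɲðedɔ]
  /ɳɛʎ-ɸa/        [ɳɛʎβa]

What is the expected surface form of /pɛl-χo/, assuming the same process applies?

[pɛlʁo]

The data show progressive voicing assimilation: /ʃ/ → [ʒ] after /ɴ/; /θ/ → [ð] after /ɲ/; /ɸ/ → [β] after /ʎ/. In each pair only voicing changes, matching the preceding consonant, while place and manner stay constant.
No alternation appears in [ʂoɾd͡zə]: there the adjacent consonants already agree in voicing (/d͡z/ and /ɾ/ are both voiced), so this form is consistent with the same rule.
/χ/ is a voiceless uvular fricative. The preceding trigger /l/ is voiced, so /χ/ must become voiced as well.
A voiced uvular fricative is [ʁ], so the surface segment is [ʁ].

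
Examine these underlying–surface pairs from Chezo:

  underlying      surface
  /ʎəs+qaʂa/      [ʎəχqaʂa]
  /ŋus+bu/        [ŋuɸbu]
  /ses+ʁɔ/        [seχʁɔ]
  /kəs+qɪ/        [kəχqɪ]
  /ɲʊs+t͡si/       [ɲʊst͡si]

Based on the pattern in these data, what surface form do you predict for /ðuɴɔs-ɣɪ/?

[ðuɴɔxɣɪ]

The data show regressive place assimilation: /s/ → [χ] before /q/; /s/ → [ɸ] before /b/; /s/ → [χ] before /ʁ/. In each pair only place changes, matching the following consonant, while manner and voice stay constant.
Nothing changes in [ɲʊst͡si]: there the adjacent consonants already agree in place (/s/ and /t͡s/ are both alveolar), so this form is consistent with the same rule.
/s/ is a voiceless alveolar fricative. The following trigger /ɣ/ is velar, so /s/ must become velar as well.
Changing only its place to velar gives [x] — the voiceless velar fricative.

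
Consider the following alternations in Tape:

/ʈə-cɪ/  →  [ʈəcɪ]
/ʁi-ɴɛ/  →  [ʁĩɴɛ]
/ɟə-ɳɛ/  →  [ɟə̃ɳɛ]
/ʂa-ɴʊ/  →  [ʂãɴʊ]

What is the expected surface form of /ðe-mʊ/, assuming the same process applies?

[ðẽmʊ]

The data show regressive nasality assimilation (vowel nasalisation): /i/ → [ĩ] before /ɴ/; /ə/ → [ə̃] before /ɳ/; /a/ → [ã] before /ɴ/ — a vowel is nasalised by an immediately following nasal consonant.
No change occurs in [ʈəcɪ] because the vowel at the boundary is adjacent to an oral consonant, not a nasal (/ə/ next to /c/).
The vowel /e/ is adjacent to the following nasal /m/, so it acquires [+nasal] and surfaces as [ẽ].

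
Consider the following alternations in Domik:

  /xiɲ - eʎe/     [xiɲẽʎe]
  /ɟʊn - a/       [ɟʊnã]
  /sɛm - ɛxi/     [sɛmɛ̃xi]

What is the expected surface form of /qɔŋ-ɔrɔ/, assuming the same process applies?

[qɔŋɔ̃rɔ]

The data show progressive nasality assimilation (vowel nasalisation): /e/ → [ẽ] after /ɲ/; /a/ → [ã] after /n/; /ɛ/ → [ɛ̃] after /m/ — a vowel is nasalised by an immediately preceding nasal consonant.
The vowel /ɔ/ is adjacent to the preceding nasal /ŋ/, so it acquires [+nasal] and surfaces as [ɔ̃].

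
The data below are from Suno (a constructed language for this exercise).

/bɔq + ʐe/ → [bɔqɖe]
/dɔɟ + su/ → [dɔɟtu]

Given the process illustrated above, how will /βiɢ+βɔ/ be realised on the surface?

[βiɢbɔ]

The data show progressive manner assimilation: /ʐ/ → [ɖ] after /q/; /s/ → [t] after /ɟ/. In each pair only manner changes, matching the preceding consonant, while place and voice stay constant.
/β/ is a voiced bilabial fricative. The preceding trigger /ɢ/ is a stop, so /β/ must become a stop as well.
Changing only its manner to stop gives [b] — the voiced bilabial stop.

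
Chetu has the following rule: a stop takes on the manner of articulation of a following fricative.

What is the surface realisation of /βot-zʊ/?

[βoszʊ]

The rule targets /t/ (voiceless alveolar stop), which sits before the trigger /z/ (fricative).
A voiceless alveolar fricative is [s], so the surface segment is [s].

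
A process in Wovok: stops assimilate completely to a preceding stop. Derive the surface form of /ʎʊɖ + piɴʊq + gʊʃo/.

/p/ is the segment targeted by the rule; it sits immediately after /ɖ/, so it assimilates completely and surfaces as [ɖ].
At the second juncture, /g/ likewise becomes [q] adjacent to /q/.

[ʎʊɖɖiɴʊqqʊʃo]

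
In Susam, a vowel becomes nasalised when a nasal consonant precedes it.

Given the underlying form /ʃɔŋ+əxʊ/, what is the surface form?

[ʃɔŋə̃xʊ]

/ə/ sits next to the nasal /ŋ/ and is therefore nasalised to [ə̃].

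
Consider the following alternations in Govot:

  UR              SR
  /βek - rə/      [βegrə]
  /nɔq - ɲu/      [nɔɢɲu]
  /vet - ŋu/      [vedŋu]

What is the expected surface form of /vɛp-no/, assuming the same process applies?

The data show regressive voicing assimilation: /k/ → [g] before /r/; /q/ → [ɢ] before /ɲ/; /t/ → [d] before /ŋ/. In each pair only voicing changes, matching the following consonant, while place and manner stay constant.
/p/ is a voiceless bilabial stop. The following trigger /n/ is voiced, so /p/ must become voiced as well.
The voiced bilabial stop is [b], so /p/ → [b].

[vɛbno]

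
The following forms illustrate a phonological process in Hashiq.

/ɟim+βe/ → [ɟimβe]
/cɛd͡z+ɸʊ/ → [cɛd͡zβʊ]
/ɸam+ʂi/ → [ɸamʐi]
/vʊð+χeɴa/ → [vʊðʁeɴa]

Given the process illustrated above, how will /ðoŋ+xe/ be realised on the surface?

[ðoŋɣe]

The data show progressive voicing assimilation: /ɸ/ → [β] after /d͡z/; /ʂ/ → [ʐ] after /m/; /χ/ → [ʁ] after /ð/. In each pair only voicing changes, matching the preceding consonant, while place and manner stay constant.
No alternation appears in [ɟimβe]: there the adjacent consonants already agree in voicing (/β/ and /m/ are both voiced), so this form is consistent with the same rule.
/x/ is a voiceless velar fricative. The preceding trigger /ŋ/ is voiced, so /x/ must become voiced as well.
Changing only its voicing to voiced gives [ɣ] — the voiced velar fricative.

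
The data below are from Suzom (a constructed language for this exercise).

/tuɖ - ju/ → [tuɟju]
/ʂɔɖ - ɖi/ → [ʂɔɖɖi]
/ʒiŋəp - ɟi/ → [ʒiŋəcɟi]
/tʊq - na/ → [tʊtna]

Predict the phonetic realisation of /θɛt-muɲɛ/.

The data show regressive place assimilation: /ɖ/ → [ɟ] before /j/; /p/ → [c] before /ɟ/; /q/ → [t] before /n/. In each pair only place changes, matching the following consonant, while manner and voice stay constant.
No alternation appears in [ʂɔɖɖi]: there the adjacent consonants already agree in place (/ɖ/ and /ɖ/ are both retroflex), so this form is consistent with the same rule.
/t/ is a voiceless alveolar stop. The following trigger /m/ is bilabial, so /t/ must become bilabial as well.
The voiceless bilabial stop is [p], so /t/ → [p].

[θɛpmuɲɛ]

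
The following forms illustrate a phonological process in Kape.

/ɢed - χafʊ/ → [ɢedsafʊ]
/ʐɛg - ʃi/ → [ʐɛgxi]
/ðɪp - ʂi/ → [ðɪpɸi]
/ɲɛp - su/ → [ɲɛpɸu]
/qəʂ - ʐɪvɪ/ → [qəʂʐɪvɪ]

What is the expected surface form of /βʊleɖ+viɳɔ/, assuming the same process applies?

The data show progressive place assimilation: /χ/ → [s] after /d/; /ʃ/ → [x] after /g/; /ʂ/ → [ɸ] after /p/; /s/ → [ɸ] after /p/. In each pair only place changes, matching the preceding consonant, while manner and voice stay constant.
No alternation appears in [qəʂʐɪvɪ]: there the adjacent consonants already agree in place (/ʐ/ and /ʂ/ are both retroflex), so this form is consistent with the same rule.
The rule targets /v/ (voiced labiodental fricative), which sits after the trigger /ɖ/ (retroflex).
The voiced retroflex fricative is [ʐ], so /v/ → [ʐ].

[βʊleɖʐiɳɔ]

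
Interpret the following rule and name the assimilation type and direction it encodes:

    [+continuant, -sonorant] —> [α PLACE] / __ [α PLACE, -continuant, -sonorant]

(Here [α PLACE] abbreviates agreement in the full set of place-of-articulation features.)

regressive place assimilation

The shared variable α links the value of the place features (abbreviated [PLACE]) on the target to the same value on the neighbouring segment, so place is the feature that assimilates.
Since the environment is written after the underscore, the trigger follows the target; the direction is regressive.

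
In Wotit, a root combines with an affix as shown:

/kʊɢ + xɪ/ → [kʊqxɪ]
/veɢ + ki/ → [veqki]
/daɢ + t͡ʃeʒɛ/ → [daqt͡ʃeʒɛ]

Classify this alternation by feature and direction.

Comparing underlying and surface forms, /ɢ/ → [q] is the alternation; the neighbouring /x/ is constant.
The change voiced → voiceless matches the voicing of the following /x/, identifying this as voicing assimilation.
Place and manner are unchanged, so the assimilation is partial, not total.
The other alternating forms pattern the same way: /ɢ/ → [q] before /k/ (voiced → voiceless, matching voiceless); /ɢ/ → [q] before /t͡ʃ/ (voiced → voiceless, matching voiceless) — only voicing changes, and always toward the following segment.
Since the segment that changes precedes the conditioning segment, the assimilation is regressive.

regressive voicing assimilation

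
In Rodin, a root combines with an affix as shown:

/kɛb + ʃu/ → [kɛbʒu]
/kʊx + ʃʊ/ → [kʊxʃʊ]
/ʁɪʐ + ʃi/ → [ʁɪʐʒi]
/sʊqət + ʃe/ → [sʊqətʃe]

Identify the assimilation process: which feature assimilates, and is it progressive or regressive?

Comparing underlying and surface forms, /ʃ/ → [ʒ] is the alternation; the neighbouring /b/ is constant.
The change voiceless → voiced matches the voicing of the preceding /b/, identifying this as voicing assimilation.
Place and manner are unchanged, so the assimilation is partial, not total.
The other alternating form patterns the same way: /ʃ/ → [ʒ] after /ʐ/ (voiceless → voiced, matching voiced) — only voicing changes, and always toward the preceding segment.
Nothing changes in [kʊxʃʊ], [sʊqətʃe]: there the adjacent consonants already agree in voicing (/ʃ/ and /x/ are both voiceless; /ʃ/ and /t/ are both voiceless), so these forms are consistent with the same rule.
The trigger is the preceding segment, so the direction is progressive (perseverative).

progressive voicing assimilation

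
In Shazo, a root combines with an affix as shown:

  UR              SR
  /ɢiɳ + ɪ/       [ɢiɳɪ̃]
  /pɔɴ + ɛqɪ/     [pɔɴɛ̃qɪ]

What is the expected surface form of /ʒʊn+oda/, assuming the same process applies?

[ʒʊnõda]

The data show progressive nasality assimilation (vowel nasalisation): /ɪ/ → [ɪ̃] after /ɳ/; /ɛ/ → [ɛ̃] after /ɴ/ — a vowel is nasalised by an immediately preceding nasal consonant.
The vowel /o/ is adjacent to the preceding nasal /n/, so it acquires [+nasal] and surfaces as [õ].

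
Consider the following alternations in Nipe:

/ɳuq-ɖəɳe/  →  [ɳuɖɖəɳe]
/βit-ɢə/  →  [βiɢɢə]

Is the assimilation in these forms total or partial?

The segment that alternates is /q/, which surfaces as [ɖ] when adjacent to /ɖ/.
The output [ɖ] is identical to the trigger /ɖ/ — every feature (place, manner, voicing) has been copied — so this is total assimilation.
The other form behaves the same way: /t/ → [ɢ] before /ɢ/ — in each case the output is a copy of the following consonant.

total assimilation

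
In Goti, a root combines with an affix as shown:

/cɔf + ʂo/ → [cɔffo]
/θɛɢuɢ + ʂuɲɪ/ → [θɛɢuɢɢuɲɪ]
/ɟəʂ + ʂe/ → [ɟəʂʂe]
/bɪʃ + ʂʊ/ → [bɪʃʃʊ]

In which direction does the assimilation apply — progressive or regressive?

progressive

Underlying /ʂ/ is realised as [f] next to /f/; /f/ itself does not change.
The output [f] is identical to the trigger /f/ — every feature (place, manner, voicing) has been copied — so this is total assimilation.
The other forms behave the same way: /ʂ/ → [ɢ] after /ɢ/; /ʂ/ → [ʃ] after /ʃ/ — in each case the output is a copy of the preceding consonant.
In [ɟəʂʂe] the two consonants at the boundary are already identical (/ʂ/ + /ʂ/), so the rule applies vacuously and nothing changes.
Since the segment that changes follows the conditioning segment, the assimilation is progressive.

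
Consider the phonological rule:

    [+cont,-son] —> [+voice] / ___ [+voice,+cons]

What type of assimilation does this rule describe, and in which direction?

regressive voicing assimilation

The target ([+cont,-son], fricatives) acquires [+voice] next to a voiced consonant ([+voice,+cons]) — it takes on the voicing of its neighbour, so the feature that spreads is voicing.
Since the environment is written after the underscore, the trigger follows the target; the direction is regressive.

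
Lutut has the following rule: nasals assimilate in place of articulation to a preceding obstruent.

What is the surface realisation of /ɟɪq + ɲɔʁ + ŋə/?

[ɟɪqɴɔʁɴə]

/ɲ/ is a voiced palatal nasal. The preceding trigger /q/ is uvular, so /ɲ/ must become uvular as well.
A voiced uvular nasal is [ɴ], so the surface segment is [ɴ].
At the second juncture, /ŋ/ likewise becomes [ɴ] adjacent to /ʁ/.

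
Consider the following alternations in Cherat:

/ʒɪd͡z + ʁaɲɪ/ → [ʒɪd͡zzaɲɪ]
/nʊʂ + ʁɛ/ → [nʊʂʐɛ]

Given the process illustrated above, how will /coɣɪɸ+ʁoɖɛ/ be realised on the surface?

[coɣɪɸβoɖɛ]

The data show progressive place assimilation: /ʁ/ → [z] after /d͡z/; /ʁ/ → [ʐ] after /ʂ/. In each pair only place changes, matching the preceding consonant, while manner and voice stay constant.
The rule targets /ʁ/ (voiced uvular fricative), which sits after the trigger /ɸ/ (bilabial).
A voiced bilabial fricative is [β], so the surface segment is [β].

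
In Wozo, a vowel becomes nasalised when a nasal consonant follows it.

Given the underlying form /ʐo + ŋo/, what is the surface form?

[ʐõŋo]

/o/ sits next to the nasal /ŋ/ and is therefore nasalised to [õ].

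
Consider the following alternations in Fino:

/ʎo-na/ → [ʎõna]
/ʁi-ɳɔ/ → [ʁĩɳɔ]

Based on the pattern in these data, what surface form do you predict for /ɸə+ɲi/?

[ɸə̃ɲi]

The data show regressive nasality assimilation (vowel nasalisation): /o/ → [õ] before /n/; /i/ → [ĩ] before /ɳ/ — a vowel is nasalised by an immediately following nasal consonant.
/ə/ sits next to the nasal /ɲ/ and is therefore nasalised to [ə̃].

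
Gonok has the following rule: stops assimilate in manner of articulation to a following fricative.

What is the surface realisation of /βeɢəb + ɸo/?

/b/ is a voiced bilabial stop. The following trigger /ɸ/ is a fricative, so /b/ must become a fricative as well.
A voiced bilabial fricative is [β], so the surface segment is [β].

[βeɢəβɸo]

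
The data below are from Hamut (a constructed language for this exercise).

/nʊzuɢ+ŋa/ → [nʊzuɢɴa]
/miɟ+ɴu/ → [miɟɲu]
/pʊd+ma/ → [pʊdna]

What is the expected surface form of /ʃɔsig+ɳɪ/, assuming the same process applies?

The data show progressive place assimilation: /ŋ/ → [ɴ] after /ɢ/; /ɴ/ → [ɲ] after /ɟ/; /m/ → [n] after /d/. In each pair only place changes, matching the preceding consonant, while manner and voice stay constant.
/ɳ/ is a voiced retroflex nasal. The preceding trigger /g/ is velar, so /ɳ/ must become velar as well.
The voiced velar nasal is [ŋ], so /ɳ/ → [ŋ].

[ʃɔsigŋɪ]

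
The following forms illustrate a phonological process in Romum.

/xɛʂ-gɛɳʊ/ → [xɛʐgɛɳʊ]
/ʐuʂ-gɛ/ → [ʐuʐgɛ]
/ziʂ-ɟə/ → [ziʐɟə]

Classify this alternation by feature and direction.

Underlying /ʂ/ is realised as [ʐ] next to /g/; /g/ itself does not change.
The change voiceless → voiced matches the voicing of the following /g/, identifying this as voicing assimilation.
Place and manner are unchanged, so the assimilation is partial, not total.
The same holds elsewhere in the data: /ʂ/ → [ʐ] before /ɟ/ (voiceless → voiced, matching voiced) — only voicing changes, and always toward the following segment.
The trigger is the following segment, so the direction is regressive (anticipatory).

regressive voicing assimilation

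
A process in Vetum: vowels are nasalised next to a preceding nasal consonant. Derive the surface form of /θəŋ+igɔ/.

/i/ sits next to the nasal /ŋ/ and is therefore nasalised to [ĩ].

[θəŋĩgɔ]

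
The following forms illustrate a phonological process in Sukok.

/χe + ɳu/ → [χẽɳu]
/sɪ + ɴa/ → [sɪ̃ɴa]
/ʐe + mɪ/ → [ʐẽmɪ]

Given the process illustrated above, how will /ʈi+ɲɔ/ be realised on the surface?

The data show regressive nasality assimilation (vowel nasalisation): /e/ → [ẽ] before /ɳ/; /ɪ/ → [ɪ̃] before /ɴ/; /e/ → [ẽ] before /m/ — a vowel is nasalised by an immediately following nasal consonant.
/i/ sits next to the nasal /ɲ/ and is therefore nasalised to [ĩ].

[ʈĩɲɔ]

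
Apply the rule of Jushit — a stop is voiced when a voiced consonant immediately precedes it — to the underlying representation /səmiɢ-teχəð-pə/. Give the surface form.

/t/ is a voiceless alveolar stop. The preceding trigger /ɢ/ is voiced, so /t/ must become voiced as well.
A voiced alveolar stop is [d], so the surface segment is [d].
At the second juncture, /p/ likewise becomes [b] adjacent to /ð/.

[səmiɢdeχəðbə]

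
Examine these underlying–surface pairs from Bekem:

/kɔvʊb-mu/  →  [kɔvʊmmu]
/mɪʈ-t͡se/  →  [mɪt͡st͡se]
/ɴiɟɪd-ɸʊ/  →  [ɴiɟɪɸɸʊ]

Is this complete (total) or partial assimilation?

total assimilation

Underlying /ʈ/ is realised as [t͡s] next to /t͡s/; /t͡s/ itself does not change.
The output [t͡s] is identical to the trigger /t͡s/ — every feature (place, manner, voicing) has been copied — so this is total assimilation.
The remaining alternations confirm this: /b/ → [m] before /m/; /d/ → [ɸ] before /ɸ/ — in each case the output is a copy of the following consonant.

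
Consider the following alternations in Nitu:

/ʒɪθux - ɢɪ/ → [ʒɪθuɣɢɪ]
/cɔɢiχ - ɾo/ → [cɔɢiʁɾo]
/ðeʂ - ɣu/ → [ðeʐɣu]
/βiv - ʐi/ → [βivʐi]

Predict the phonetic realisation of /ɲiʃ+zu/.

The data show regressive voicing assimilation: /x/ → [ɣ] before /ɢ/; /χ/ → [ʁ] before /ɾ/; /ʂ/ → [ʐ] before /ɣ/. In each pair only voicing changes, matching the following consonant, while place and manner stay constant.
No alternation appears in [βivʐi]: there the adjacent consonants already agree in voicing (/v/ and /ʐ/ are both voiced), so this form is consistent with the same rule.
/ʃ/ is a voiceless postalveolar fricative. The following trigger /z/ is voiced, so /ʃ/ must become voiced as well.
The voiced postalveolar fricative is [ʒ], so /ʃ/ → [ʒ].

[ɲiʒzu]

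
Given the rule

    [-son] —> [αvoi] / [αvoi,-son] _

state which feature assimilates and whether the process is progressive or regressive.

progressive voicing assimilation

The rule copies [voi] from the environment onto the target, so the assimilating feature is voicing.
The conditioning segment sits to the left of the focus bar, meaning the trigger precedes the segment that changes — progressive assimilation.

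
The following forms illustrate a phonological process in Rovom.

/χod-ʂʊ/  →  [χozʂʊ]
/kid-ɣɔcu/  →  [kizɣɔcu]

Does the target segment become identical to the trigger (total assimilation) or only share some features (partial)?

partial assimilation

Underlying /d/ is realised as [z] next to /ʂ/; /ʂ/ itself does not change.
The change stop → fricative matches the manner of the following /ʂ/, identifying this as manner assimilation.
Place and voice are unchanged, so the assimilation is partial, not total.
Checking the remaining alternation: /d/ → [z] before /ɣ/ (stop → fricative, matching a fricative) — only manner changes, and always toward the following segment.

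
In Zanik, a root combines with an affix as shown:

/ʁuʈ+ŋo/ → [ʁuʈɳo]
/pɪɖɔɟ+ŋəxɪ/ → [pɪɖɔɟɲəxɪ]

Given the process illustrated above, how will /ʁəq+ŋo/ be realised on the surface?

[ʁəqɴo]

The data show progressive place assimilation: /ŋ/ → [ɳ] after /ʈ/; /ŋ/ → [ɲ] after /ɟ/. In each pair only place changes, matching the preceding consonant, while manner and voice stay constant.
The rule targets /ŋ/ (voiced velar nasal), which sits after the trigger /q/ (uvular).
Changing only its place to uvular gives [ɴ] — the voiced uvular nasal.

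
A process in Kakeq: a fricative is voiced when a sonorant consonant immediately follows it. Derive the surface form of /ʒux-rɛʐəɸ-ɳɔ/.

[ʒuɣrɛʐəβɳɔ]

The rule targets /x/ (voiceless velar fricative), which sits before the trigger /r/ (voiced).
The voiced velar fricative is [ɣ], so /x/ → [ɣ].
The same rule applies at the second boundary: /ɸ/ → [β] next to /ɳ/.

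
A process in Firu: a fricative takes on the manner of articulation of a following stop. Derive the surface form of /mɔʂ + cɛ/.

The rule targets /ʂ/ (voiceless retroflex fricative), which sits before the trigger /c/ (stop).
The voiceless retroflex stop is [ʈ], so /ʂ/ → [ʈ].

[mɔʈcɛ]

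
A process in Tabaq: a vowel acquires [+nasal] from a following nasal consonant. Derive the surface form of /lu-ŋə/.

The vowel /u/ is adjacent to the following nasal /ŋ/, so it acquires [+nasal] and surfaces as [ũ].

[lũŋə]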